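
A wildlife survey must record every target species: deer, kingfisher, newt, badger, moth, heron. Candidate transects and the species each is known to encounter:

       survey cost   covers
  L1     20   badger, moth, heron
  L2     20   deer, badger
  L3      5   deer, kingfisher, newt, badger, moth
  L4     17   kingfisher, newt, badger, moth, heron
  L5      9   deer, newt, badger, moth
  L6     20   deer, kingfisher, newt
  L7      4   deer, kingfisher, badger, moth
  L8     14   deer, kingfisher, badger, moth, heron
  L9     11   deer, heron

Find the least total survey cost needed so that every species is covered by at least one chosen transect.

16

L3, L9 cover every species at survey cost 5 + 11 = 16.
Any cover uses at least 2 transects; among all covering selections none totals below 16.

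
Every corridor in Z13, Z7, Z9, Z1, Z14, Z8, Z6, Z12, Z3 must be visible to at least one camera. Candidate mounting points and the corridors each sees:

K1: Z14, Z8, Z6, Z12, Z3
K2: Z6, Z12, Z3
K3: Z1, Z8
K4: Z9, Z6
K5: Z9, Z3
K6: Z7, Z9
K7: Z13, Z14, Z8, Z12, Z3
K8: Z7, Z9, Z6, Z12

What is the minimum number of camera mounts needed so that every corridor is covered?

3

K3, K7, K8 together cover {Z13, Z7, Z9, Z1, Z14, Z8, Z6, Z12, Z3} — every corridor.
No 2 of the 8 camera mounts cover everything (all 28 pairs fall short), so 3 is minimum.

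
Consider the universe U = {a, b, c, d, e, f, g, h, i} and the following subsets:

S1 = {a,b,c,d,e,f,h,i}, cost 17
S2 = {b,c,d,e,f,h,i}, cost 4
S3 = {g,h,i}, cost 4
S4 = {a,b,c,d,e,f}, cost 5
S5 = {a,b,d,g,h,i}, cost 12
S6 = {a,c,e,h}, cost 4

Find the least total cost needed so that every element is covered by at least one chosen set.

9

S3, S4 cover every element at cost 4 + 5 = 9.
Any cover uses at least 2 sets; among all covering selections none totals below 9.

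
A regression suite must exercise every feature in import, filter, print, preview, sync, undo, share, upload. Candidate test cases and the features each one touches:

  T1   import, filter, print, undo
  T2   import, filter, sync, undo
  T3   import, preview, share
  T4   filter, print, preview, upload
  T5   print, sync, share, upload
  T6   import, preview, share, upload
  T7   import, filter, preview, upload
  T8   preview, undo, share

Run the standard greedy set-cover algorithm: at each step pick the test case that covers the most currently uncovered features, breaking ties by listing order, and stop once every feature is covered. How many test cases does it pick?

3

Pick 1: T1 covers 4 new features (import, filter, print, undo).
Pick 2: T5 covers 3 new features (sync, share, upload).
Pick 3: T3 covers 1 new features (preview).
Greedy uses 3 test cases.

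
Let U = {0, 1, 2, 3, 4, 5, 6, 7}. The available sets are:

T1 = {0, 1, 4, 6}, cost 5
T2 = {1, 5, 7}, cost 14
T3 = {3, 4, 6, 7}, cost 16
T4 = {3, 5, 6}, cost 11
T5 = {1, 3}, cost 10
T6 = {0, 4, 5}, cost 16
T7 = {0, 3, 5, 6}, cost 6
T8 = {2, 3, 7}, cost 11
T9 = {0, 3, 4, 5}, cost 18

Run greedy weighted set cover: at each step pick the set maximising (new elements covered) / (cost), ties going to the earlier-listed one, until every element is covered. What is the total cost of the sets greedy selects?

Pick 1: T1 adds 4 new (0, 1, 4, 6) at cost 5 (ratio 4/5).
Pick 2: T7 adds 2 new (3, 5) at cost 6 (ratio 2/6).
Pick 3: T8 adds 2 new (2, 7) at cost 11 (ratio 2/11).
Greedy total cost: 5 + 6 + 11 = 22.

22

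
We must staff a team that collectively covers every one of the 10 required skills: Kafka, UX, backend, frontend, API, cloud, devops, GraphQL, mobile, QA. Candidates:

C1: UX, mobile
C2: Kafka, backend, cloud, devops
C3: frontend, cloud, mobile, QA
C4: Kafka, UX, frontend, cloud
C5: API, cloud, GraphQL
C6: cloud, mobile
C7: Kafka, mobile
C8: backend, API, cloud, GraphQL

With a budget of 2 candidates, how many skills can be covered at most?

Choosing C2, C3 covers {Kafka, backend, frontend, cloud, devops, mobile, QA} — 7 skills.
No choice of 2 candidates does better; here UX, API, GraphQL are left uncovered.

7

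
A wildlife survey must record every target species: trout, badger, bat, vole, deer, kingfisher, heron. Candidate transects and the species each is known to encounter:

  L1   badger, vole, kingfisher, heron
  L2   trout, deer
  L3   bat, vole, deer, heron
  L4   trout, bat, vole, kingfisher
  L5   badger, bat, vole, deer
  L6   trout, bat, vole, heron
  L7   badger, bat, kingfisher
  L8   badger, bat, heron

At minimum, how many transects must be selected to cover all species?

3

L1, L2, L3 together cover {trout, badger, bat, vole, deer, kingfisher, heron} — every species.
No 2 of the 8 transects cover everything (all 28 pairs fall short), so 3 is minimum.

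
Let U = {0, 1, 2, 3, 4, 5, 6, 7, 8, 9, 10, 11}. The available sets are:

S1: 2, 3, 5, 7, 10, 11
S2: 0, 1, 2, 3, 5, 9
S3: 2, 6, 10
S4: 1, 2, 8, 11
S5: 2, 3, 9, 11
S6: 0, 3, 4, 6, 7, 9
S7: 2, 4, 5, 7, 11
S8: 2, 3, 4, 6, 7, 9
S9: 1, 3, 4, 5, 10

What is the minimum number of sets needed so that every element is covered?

3

S1, S4, S6 together cover {0, 1, 2, 3, 4, 5, 6, 7, 8, 9, 10, 11} — every element.
No 2 of the 9 sets cover everything (all 36 pairs fall short), so 3 is minimum.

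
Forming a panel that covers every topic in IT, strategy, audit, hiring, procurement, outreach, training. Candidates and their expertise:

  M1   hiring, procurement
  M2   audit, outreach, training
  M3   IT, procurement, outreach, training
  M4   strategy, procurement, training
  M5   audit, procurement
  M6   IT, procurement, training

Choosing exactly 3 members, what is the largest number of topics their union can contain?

Choosing M1, M2, M3 covers {IT, audit, hiring, procurement, outreach, training} — 6 topics.
No choice of 3 members does better; here strategy is left uncovered.

6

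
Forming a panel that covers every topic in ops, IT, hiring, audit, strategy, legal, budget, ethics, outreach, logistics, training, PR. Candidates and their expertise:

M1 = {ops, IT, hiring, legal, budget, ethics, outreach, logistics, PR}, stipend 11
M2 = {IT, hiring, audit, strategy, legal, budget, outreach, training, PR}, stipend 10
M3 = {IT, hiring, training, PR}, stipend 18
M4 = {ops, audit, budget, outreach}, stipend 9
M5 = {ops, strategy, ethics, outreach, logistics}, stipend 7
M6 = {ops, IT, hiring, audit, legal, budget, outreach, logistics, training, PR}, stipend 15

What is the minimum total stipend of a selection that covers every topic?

M2, M5 cover every topic at stipend 10 + 7 = 17.
Any cover uses at least 2 members; among all covering selections none totals below 17.

17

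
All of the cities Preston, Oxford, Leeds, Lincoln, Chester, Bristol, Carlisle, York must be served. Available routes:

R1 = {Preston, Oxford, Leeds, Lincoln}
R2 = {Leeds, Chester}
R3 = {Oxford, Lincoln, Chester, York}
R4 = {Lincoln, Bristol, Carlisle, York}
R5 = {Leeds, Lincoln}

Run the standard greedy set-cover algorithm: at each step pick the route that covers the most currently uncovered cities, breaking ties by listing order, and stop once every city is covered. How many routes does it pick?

Pick 1: R1 covers 4 new cities (Preston, Oxford, Leeds, Lincoln).
Pick 2: R4 covers 3 new cities (Bristol, Carlisle, York).
Pick 3: R2 covers 1 new cities (Chester).
Greedy uses 3 routes.

3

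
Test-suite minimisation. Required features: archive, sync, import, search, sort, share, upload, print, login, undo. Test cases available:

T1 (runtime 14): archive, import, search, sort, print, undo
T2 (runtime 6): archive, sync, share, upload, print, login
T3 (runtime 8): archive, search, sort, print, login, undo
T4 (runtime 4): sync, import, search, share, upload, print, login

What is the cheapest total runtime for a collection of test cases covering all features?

T3, T4 cover every feature at runtime 8 + 4 = 12.
Any cover uses at least 2 test cases; among all covering selections none totals below 12.

12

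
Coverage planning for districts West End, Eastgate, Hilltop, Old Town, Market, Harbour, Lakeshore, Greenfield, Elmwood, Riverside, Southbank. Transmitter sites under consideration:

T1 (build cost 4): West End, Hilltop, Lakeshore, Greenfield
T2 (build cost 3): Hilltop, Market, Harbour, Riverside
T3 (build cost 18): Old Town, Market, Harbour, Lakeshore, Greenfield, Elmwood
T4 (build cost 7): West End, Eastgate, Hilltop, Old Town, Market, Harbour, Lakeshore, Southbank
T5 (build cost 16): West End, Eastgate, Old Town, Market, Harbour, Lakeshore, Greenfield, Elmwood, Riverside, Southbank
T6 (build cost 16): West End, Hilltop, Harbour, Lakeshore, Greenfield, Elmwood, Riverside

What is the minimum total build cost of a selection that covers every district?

19

T2, T5 cover every district at build cost 3 + 16 = 19.
Any cover uses at least 2 transmitter sites; among all covering selections none totals below 19.
Greedy by coverage-per-build cost would pick T2, T1, T4, T5 for 30 — worse than the optimum 19.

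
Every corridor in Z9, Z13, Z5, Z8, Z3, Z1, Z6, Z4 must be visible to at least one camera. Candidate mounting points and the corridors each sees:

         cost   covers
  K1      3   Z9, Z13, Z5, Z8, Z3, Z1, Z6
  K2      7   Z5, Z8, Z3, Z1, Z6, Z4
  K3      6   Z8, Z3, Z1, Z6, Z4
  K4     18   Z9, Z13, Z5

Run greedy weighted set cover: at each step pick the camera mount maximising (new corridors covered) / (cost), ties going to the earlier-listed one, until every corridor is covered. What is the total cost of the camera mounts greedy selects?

Pick 1: K1 adds 7 new (Z9, Z13, Z5, Z8, Z3, Z1, Z6) at cost 3 (ratio 7/3).
Pick 2: K3 adds 1 new (Z4) at cost 6 (ratio 1/6).
Greedy total cost: 3 + 6 = 9.

9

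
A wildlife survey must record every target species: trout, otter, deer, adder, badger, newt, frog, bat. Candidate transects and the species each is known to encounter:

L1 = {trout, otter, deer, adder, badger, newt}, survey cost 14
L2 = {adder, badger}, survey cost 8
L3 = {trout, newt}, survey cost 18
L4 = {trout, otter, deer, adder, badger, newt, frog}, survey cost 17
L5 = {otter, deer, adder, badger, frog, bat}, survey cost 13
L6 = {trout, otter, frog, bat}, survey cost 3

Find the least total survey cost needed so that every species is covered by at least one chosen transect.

17

L1, L6 cover every species at survey cost 14 + 3 = 17.
Any cover uses at least 2 transects; among all covering selections none totals below 17.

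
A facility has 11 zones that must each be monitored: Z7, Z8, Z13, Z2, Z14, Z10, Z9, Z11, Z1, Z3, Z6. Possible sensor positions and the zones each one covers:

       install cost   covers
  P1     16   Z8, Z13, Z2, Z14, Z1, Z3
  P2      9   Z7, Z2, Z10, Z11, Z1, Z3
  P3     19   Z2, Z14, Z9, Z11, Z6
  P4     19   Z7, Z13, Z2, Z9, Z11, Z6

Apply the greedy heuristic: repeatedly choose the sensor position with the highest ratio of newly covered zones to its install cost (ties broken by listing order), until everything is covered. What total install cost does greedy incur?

Pick 1: P2 adds 6 new (Z7, Z2, Z10, Z11, Z1, Z3) at install cost 9 (ratio 6/9).
Pick 2: P1 adds 3 new (Z8, Z13, Z14) at install cost 16 (ratio 3/16).
Pick 3: P3 adds 2 new (Z9, Z6) at install cost 19 (ratio 2/19).
Greedy total install cost: 9 + 16 + 19 = 44.

44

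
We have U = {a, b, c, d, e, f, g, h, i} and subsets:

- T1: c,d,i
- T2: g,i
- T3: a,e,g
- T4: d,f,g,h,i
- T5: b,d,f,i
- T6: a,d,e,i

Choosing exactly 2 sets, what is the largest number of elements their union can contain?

7

Choosing T3, T4 covers {a, d, e, f, g, h, i} — 7 elements.
No choice of 2 sets does better; here b, c are left uncovered.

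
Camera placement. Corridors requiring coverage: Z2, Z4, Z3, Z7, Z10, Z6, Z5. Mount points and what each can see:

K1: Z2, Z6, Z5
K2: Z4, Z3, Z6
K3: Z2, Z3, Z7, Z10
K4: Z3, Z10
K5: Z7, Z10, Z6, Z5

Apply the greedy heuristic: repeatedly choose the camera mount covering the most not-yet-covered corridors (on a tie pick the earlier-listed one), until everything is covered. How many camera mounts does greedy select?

Pick 1: K3 covers 4 new corridors (Z2, Z3, Z7, Z10).
Pick 2: K1 covers 2 new corridors (Z6, Z5).
Pick 3: K2 covers 1 new corridors (Z4).
Greedy uses 3 camera mounts.

3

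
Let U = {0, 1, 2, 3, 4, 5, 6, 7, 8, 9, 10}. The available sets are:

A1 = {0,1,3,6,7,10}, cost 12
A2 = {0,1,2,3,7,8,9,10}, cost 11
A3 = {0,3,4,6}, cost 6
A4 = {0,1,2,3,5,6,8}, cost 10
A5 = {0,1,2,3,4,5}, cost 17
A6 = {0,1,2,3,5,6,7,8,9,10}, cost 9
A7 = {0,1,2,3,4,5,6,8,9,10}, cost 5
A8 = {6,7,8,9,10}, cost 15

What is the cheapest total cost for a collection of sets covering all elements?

A6, A7 cover every element at cost 9 + 5 = 14.
Any cover uses at least 2 sets; among all covering selections none totals below 14.

14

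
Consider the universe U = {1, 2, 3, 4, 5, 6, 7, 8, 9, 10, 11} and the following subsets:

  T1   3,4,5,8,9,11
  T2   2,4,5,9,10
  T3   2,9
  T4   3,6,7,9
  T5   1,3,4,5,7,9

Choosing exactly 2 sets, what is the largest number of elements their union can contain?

Choosing T1, T2 covers {2, 3, 4, 5, 8, 9, 10, 11} — 8 elements.
No choice of 2 sets does better; here 1, 6, 7 are left uncovered.

8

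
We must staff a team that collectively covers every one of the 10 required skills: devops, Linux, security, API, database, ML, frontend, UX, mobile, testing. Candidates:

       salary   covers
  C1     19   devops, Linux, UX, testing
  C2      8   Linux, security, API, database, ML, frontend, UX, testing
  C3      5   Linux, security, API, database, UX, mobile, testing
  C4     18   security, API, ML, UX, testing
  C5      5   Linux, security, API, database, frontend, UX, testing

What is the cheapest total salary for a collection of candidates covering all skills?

32

C1, C2, C3 cover every skill at salary 19 + 8 + 5 = 32.
Any cover uses at least 3 candidates; among all covering selections none totals below 32.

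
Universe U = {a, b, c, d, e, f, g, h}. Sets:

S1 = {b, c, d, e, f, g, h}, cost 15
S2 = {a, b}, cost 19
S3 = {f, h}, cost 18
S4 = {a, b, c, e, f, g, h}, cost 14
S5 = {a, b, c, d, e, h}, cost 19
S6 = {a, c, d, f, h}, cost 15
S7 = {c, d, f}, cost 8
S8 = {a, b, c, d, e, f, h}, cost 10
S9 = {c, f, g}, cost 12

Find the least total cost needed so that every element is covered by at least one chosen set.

S4, S7 cover every element at cost 14 + 8 = 22.
Any cover uses at least 2 sets; among all covering selections none totals below 22.

22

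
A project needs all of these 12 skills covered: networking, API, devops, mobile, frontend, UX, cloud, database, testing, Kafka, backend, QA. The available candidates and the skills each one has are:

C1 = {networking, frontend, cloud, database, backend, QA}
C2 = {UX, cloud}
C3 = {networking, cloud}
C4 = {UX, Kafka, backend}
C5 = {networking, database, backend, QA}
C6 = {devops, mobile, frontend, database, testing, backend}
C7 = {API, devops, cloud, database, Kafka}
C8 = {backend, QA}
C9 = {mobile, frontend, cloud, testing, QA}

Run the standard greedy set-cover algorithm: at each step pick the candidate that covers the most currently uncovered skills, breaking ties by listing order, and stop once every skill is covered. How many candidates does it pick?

Pick 1: C1 covers 6 new skills (networking, frontend, cloud, database, backend, QA).
Pick 2: C6 covers 3 new skills (devops, mobile, testing).
Pick 3: C4 covers 2 new skills (UX, Kafka).
Pick 4: C7 covers 1 new skills (API).
Greedy uses 4 candidates.

4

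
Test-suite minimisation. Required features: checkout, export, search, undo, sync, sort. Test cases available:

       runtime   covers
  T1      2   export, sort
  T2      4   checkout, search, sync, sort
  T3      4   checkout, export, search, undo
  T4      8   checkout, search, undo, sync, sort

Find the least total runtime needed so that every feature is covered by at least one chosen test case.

8

T2, T3 cover every feature at runtime 4 + 4 = 8.
Any cover uses at least 2 test cases; among all covering selections none totals below 8.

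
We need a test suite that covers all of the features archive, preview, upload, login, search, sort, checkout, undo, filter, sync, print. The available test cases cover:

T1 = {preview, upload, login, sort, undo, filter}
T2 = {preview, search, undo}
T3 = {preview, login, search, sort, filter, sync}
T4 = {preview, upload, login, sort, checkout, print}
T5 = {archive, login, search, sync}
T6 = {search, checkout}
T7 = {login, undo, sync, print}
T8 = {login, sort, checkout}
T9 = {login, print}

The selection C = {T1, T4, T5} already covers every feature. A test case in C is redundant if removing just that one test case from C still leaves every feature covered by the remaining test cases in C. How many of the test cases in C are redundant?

Drop T1: undo, filter uncovered — not redundant.
Drop T4: checkout, print uncovered — not redundant.
Drop T5: archive, search, sync uncovered — not redundant.
None of the test cases in C is redundant.

0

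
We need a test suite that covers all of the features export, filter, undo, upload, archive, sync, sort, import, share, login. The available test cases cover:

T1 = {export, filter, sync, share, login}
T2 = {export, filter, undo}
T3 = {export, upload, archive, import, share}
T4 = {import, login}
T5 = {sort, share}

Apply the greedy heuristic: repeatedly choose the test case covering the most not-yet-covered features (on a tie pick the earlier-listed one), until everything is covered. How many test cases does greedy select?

4

Pick 1: T1 covers 5 new features (export, filter, sync, share, login).
Pick 2: T3 covers 3 new features (upload, archive, import).
Pick 3: T2 covers 1 new features (undo).
Pick 4: T5 covers 1 new features (sort).
Greedy uses 4 test cases.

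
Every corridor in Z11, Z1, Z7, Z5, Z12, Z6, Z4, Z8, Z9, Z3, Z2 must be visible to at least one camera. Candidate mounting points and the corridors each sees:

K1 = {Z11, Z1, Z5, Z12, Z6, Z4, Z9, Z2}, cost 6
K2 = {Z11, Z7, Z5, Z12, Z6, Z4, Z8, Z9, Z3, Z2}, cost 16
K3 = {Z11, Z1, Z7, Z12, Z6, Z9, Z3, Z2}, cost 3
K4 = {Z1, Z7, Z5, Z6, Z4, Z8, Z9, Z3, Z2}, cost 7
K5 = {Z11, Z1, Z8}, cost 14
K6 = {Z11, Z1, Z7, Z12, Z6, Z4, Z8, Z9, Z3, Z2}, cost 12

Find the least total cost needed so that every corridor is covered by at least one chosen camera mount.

10

K3, K4 cover every corridor at cost 3 + 7 = 10.
Any cover uses at least 2 camera mounts; among all covering selections none totals below 10.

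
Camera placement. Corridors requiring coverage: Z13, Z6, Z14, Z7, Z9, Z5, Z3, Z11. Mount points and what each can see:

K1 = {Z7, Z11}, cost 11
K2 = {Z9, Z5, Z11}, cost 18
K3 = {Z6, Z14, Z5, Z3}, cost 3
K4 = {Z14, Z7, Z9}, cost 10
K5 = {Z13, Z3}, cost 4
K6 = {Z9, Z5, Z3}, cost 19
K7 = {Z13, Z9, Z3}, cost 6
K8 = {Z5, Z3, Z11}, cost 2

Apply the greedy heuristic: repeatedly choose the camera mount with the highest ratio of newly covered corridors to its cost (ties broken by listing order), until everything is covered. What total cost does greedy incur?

Pick 1: K8 adds 3 new (Z5, Z3, Z11) at cost 2 (ratio 3/2).
Pick 2: K3 adds 2 new (Z6, Z14) at cost 3 (ratio 2/3).
Pick 3: K7 adds 2 new (Z13, Z9) at cost 6 (ratio 2/6).
Pick 4: K4 adds 1 new (Z7) at cost 10 (ratio 1/10).
Greedy total cost: 2 + 3 + 6 + 10 = 21. (The true optimum is 19, so greedy overshoots here.)

21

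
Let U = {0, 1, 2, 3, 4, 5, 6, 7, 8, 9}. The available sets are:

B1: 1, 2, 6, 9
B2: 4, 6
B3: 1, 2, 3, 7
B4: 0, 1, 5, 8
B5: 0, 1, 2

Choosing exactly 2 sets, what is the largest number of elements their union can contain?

7

Choosing B1, B4 covers {0, 1, 2, 5, 6, 8, 9} — 7 elements.
No choice of 2 sets does better; here 3, 4, 7 are left uncovered.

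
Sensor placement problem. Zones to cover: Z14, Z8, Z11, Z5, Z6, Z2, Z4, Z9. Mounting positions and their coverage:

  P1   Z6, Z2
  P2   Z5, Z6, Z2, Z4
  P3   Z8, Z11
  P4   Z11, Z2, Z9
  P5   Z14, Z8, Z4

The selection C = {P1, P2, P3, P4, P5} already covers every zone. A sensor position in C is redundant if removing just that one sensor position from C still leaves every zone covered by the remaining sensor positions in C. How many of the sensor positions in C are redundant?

2

Drop P1: the rest still cover every zone — redundant.
Drop P2: Z5 uncovered — not redundant.
Drop P3: the rest still cover every zone — redundant.
Drop P4: Z9 uncovered — not redundant.
Drop P5: Z14 uncovered — not redundant.
2 redundant: P1, P3.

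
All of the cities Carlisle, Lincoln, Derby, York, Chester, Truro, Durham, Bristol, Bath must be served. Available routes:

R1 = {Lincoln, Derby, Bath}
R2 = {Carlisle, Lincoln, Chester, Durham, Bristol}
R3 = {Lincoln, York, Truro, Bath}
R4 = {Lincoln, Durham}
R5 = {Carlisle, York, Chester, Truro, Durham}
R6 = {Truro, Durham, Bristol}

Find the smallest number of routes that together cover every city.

R1, R2, R3 together cover {Carlisle, Lincoln, Derby, York, Chester, Truro, Durham, Bristol, Bath} — every city.
No 2 of the 6 routes cover everything (all 15 pairs fall short), so 3 is minimum.

3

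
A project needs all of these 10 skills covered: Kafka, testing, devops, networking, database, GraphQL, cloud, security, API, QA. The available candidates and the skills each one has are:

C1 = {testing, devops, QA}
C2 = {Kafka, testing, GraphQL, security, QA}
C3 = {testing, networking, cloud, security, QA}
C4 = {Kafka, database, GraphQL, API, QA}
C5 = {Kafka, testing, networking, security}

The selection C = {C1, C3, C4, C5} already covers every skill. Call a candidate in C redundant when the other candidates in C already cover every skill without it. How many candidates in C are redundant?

1

Drop C1: devops uncovered — not redundant.
Drop C3: cloud uncovered — not redundant.
Drop C4: database, GraphQL, API uncovered — not redundant.
Drop C5: the rest still cover every skill — redundant.
1 redundant: C5.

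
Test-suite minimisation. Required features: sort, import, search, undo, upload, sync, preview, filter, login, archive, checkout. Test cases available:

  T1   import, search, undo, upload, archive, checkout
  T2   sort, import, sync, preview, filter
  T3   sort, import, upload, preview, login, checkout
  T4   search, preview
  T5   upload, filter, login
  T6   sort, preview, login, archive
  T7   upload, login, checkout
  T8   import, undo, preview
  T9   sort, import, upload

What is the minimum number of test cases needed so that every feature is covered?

T1, T2, T3 together cover {sort, import, search, undo, upload, sync, preview, filter, login, archive, checkout} — every feature.
No 2 of the 9 test cases cover everything (all 36 pairs fall short), so 3 is minimum.

3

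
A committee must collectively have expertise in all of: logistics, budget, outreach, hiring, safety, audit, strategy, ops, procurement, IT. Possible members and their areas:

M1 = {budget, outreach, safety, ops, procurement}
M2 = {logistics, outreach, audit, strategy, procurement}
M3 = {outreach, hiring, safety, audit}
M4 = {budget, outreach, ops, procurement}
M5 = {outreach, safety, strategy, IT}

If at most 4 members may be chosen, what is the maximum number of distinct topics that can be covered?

Choosing M1, M2, M3, M5 covers {logistics, budget, outreach, hiring, safety, audit, strategy, ops, procurement, IT} — 10 topics.
That is all 10 topics.

10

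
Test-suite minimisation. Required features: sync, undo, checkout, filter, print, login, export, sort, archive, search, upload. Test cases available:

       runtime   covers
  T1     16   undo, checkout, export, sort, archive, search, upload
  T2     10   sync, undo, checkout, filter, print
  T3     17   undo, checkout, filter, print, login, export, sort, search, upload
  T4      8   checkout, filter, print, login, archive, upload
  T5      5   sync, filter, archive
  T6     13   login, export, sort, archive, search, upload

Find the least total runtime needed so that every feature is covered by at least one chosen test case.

T3, T5 cover every feature at runtime 17 + 5 = 22.
Any cover uses at least 2 test cases; among all covering selections none totals below 22.

22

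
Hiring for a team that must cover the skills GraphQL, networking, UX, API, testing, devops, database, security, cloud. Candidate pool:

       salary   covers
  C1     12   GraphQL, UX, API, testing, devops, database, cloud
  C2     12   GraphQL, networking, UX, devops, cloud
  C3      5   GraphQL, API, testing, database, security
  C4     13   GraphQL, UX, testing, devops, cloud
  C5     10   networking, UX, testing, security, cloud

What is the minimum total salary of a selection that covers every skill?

C2, C3 cover every skill at salary 12 + 5 = 17.
Any cover uses at least 2 candidates; among all covering selections none totals below 17.

17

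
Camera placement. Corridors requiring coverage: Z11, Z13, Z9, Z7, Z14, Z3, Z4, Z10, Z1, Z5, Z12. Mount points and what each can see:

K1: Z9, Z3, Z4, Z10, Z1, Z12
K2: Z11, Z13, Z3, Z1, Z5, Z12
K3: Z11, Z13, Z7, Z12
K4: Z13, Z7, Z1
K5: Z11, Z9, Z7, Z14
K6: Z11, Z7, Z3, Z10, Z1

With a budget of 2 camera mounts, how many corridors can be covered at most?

9

Choosing K1, K2 covers {Z11, Z13, Z9, Z3, Z4, Z10, Z1, Z5, Z12} — 9 corridors.
No choice of 2 camera mounts does better; here Z7, Z14 are left uncovered.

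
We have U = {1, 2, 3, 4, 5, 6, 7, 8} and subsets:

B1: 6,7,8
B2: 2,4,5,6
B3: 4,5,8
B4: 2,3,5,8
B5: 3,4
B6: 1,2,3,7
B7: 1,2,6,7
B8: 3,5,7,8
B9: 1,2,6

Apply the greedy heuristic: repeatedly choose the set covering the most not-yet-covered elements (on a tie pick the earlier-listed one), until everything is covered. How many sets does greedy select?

Pick 1: B2 covers 4 new elements (2, 4, 5, 6).
Pick 2: B6 covers 3 new elements (1, 3, 7).
Pick 3: B1 covers 1 new elements (8).
Greedy uses 3 sets.

3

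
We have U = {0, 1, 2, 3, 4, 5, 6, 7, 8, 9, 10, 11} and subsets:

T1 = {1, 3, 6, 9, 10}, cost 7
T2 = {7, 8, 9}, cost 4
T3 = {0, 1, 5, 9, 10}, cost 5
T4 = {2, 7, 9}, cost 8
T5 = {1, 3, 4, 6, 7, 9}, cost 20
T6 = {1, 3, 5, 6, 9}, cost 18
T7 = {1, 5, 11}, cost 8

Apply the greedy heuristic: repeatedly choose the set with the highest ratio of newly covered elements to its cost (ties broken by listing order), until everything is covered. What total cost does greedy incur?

Pick 1: T3 adds 5 new (0, 1, 5, 9, 10) at cost 5 (ratio 5/5).
Pick 2: T2 adds 2 new (7, 8) at cost 4 (ratio 2/4).
Pick 3: T1 adds 2 new (3, 6) at cost 7 (ratio 2/7).
Pick 4: T4 adds 1 new (2) at cost 8 (ratio 1/8).
Pick 5: T7 adds 1 new (11) at cost 8 (ratio 1/8).
Pick 6: T5 adds 1 new (4) at cost 20 (ratio 1/20).
Greedy total cost: 5 + 4 + 7 + 8 + 8 + 20 = 52. (The true optimum is 45, so greedy overshoots here.)

52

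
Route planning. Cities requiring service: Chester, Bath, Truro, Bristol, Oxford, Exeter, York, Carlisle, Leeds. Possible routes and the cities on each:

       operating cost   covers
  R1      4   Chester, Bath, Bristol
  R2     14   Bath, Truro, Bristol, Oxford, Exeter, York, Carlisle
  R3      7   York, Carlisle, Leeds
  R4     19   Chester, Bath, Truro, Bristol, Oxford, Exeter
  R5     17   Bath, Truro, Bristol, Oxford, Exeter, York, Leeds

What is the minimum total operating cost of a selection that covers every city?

25

R1, R2, R3 cover every city at operating cost 4 + 14 + 7 = 25.
Any cover uses at least 2 routes; among all covering selections none totals below 25.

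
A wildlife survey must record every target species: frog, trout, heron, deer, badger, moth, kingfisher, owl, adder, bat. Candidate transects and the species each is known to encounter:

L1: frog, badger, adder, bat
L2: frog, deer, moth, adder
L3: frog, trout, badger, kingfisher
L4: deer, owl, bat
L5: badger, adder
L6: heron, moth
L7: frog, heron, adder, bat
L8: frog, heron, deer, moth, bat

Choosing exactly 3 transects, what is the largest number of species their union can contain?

9

Choosing L1, L3, L8 covers {frog, trout, heron, deer, badger, moth, kingfisher, adder, bat} — 9 species.
No choice of 3 transects does better; here owl is left uncovered.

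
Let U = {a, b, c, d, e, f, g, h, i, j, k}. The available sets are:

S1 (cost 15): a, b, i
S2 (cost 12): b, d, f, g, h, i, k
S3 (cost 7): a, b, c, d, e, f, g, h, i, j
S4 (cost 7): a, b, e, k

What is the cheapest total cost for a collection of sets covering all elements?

14

S3, S4 cover every element at cost 7 + 7 = 14.
Any cover uses at least 2 sets; among all covering selections none totals below 14.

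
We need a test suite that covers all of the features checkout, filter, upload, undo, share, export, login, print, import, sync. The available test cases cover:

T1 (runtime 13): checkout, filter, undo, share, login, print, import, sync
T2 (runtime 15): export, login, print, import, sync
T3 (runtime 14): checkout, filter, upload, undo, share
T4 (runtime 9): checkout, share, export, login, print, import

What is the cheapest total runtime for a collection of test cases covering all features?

29

T2, T3 cover every feature at runtime 15 + 14 = 29.
Any cover uses at least 2 test cases; among all covering selections none totals below 29.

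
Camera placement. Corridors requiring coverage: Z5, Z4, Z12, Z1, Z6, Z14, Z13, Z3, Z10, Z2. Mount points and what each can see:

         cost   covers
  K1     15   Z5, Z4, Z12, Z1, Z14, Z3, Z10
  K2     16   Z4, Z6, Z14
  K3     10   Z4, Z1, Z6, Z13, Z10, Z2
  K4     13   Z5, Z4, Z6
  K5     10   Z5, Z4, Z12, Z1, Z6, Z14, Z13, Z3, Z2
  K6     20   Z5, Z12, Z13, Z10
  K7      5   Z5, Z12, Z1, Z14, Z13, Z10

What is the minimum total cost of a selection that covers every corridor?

K5, K7 cover every corridor at cost 10 + 5 = 15.
Any cover uses at least 2 camera mounts; among all covering selections none totals below 15.

15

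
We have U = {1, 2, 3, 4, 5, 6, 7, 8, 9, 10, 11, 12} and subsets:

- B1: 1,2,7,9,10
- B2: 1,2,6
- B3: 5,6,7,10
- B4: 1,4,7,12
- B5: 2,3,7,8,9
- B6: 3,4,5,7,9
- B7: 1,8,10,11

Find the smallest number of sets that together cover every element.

B2, B4, B6, B7 together cover {1, 2, 3, 4, 5, 6, 7, 8, 9, 10, 11, 12} — every element.
No 3 of the 7 sets cover everything (all 35 triples fall short), so 4 is minimum.

4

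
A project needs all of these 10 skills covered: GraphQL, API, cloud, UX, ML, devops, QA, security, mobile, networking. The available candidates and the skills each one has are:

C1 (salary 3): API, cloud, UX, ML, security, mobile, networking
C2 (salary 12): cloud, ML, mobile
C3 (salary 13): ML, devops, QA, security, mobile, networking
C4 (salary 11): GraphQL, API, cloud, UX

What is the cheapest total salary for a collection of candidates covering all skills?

24

C3, C4 cover every skill at salary 13 + 11 = 24.
Any cover uses at least 2 candidates; among all covering selections none totals below 24.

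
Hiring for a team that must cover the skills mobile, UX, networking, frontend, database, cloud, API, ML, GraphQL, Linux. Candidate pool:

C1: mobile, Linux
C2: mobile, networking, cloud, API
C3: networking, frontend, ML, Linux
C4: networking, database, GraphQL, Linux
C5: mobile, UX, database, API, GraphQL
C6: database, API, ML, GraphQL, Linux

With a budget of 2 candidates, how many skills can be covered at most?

Choosing C3, C5 covers {mobile, UX, networking, frontend, database, API, ML, GraphQL, Linux} — 9 skills.
No choice of 2 candidates does better; here cloud is left uncovered.

9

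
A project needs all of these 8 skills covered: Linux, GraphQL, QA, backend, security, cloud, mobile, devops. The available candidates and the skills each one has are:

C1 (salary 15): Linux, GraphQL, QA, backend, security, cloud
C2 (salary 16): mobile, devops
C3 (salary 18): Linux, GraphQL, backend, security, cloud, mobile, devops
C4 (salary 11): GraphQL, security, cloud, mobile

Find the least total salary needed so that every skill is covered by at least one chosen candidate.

31

C1, C2 cover every skill at salary 15 + 16 = 31.
Any cover uses at least 2 candidates; among all covering selections none totals below 31.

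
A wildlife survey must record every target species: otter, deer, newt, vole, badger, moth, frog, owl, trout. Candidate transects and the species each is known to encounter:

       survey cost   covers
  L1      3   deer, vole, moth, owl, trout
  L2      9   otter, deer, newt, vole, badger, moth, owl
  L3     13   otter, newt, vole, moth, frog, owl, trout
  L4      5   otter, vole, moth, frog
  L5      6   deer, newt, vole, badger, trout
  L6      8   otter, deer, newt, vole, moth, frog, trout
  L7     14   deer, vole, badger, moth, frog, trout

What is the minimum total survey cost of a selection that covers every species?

L1, L4, L5 cover every species at survey cost 3 + 5 + 6 = 14.
Any cover uses at least 2 transects; among all covering selections none totals below 14.

14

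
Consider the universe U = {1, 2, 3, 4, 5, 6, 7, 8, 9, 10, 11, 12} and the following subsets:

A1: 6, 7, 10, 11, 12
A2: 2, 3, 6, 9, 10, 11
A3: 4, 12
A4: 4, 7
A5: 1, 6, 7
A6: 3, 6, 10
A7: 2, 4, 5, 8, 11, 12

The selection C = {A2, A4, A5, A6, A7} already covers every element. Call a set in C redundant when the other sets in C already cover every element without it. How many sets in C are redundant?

Drop A2: 9 uncovered — not redundant.
Drop A4: the rest still cover every element — redundant.
Drop A5: 1 uncovered — not redundant.
Drop A6: the rest still cover every element — redundant.
Drop A7: 5, 8, 12 uncovered — not redundant.
2 redundant: A4, A6.

2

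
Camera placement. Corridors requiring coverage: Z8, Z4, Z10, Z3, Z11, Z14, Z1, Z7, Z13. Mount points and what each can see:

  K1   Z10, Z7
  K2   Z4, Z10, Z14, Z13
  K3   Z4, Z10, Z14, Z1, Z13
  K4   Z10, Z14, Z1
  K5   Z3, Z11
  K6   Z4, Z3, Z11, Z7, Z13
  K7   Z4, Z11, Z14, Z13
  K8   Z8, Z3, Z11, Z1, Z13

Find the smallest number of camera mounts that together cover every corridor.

3

K1, K2, K8 together cover {Z8, Z4, Z10, Z3, Z11, Z14, Z1, Z7, Z13} — every corridor.
No 2 of the 8 camera mounts cover everything (all 28 pairs fall short), so 3 is minimum.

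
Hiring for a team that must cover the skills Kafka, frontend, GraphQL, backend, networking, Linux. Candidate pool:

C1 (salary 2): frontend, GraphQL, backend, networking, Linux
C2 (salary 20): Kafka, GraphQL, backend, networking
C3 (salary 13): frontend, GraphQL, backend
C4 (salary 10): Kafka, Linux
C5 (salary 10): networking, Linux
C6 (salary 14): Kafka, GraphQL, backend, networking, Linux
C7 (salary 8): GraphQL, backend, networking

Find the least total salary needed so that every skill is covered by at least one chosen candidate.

12

C1, C4 cover every skill at salary 2 + 10 = 12.
Any cover uses at least 2 candidates; among all covering selections none totals below 12.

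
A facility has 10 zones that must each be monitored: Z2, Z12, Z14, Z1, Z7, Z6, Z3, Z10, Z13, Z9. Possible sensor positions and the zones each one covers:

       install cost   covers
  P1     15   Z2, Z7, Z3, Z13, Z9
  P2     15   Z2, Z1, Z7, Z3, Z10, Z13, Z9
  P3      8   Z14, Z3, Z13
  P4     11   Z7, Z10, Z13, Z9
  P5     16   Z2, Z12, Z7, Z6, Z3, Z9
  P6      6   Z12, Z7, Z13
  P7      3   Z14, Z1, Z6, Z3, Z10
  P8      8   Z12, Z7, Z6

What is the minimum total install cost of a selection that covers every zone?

P1, P6, P7 cover every zone at install cost 15 + 6 + 3 = 24.
Any cover uses at least 3 sensor positions; among all covering selections none totals below 24.

24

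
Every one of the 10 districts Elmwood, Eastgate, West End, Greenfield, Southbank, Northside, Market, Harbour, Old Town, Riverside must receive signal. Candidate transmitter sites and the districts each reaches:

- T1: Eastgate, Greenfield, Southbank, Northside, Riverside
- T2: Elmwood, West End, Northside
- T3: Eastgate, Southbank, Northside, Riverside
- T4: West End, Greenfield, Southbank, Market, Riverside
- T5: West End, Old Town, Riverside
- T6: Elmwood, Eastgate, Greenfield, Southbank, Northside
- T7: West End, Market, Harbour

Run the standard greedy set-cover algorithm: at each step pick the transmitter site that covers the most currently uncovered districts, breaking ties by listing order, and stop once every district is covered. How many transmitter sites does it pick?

Pick 1: T1 covers 5 new districts (Eastgate, Greenfield, Southbank, Northside, Riverside).
Pick 2: T7 covers 3 new districts (West End, Market, Harbour).
Pick 3: T2 covers 1 new districts (Elmwood).
Pick 4: T5 covers 1 new districts (Old Town).
Greedy uses 4 transmitter sites. (The true minimum is 3.)

4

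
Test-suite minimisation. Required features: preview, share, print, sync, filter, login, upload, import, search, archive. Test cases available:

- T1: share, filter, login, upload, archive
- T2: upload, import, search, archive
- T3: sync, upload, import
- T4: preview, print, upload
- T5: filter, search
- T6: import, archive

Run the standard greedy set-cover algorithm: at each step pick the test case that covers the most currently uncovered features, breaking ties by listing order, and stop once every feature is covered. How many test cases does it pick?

Pick 1: T1 covers 5 new features (share, filter, login, upload, archive).
Pick 2: T2 covers 2 new features (import, search).
Pick 3: T4 covers 2 new features (preview, print).
Pick 4: T3 covers 1 new features (sync).
Greedy uses 4 test cases.

4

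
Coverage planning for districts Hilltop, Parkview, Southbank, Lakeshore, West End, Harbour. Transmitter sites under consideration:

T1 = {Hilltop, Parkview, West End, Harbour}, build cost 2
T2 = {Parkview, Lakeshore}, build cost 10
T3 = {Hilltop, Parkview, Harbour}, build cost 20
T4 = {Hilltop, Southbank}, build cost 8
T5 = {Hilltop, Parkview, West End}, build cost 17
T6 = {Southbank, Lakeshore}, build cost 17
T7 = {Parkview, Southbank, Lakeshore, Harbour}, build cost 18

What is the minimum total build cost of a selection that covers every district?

T1, T6 cover every district at build cost 2 + 17 = 19.
Any cover uses at least 2 transmitter sites; among all covering selections none totals below 19.

19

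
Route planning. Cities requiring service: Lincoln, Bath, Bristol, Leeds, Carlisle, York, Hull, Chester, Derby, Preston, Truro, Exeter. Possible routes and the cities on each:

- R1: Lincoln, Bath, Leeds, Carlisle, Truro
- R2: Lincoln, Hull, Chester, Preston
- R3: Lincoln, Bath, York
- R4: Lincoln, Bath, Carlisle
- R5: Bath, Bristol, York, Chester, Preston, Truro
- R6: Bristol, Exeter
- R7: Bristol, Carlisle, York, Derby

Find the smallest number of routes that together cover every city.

R1, R2, R6, R7 together cover {Lincoln, Bath, Bristol, Leeds, Carlisle, York, Hull, Chester, Derby, Preston, Truro, Exeter} — every city.
No 3 of the 7 routes cover everything (all 35 triples fall short), so 4 is minimum.
Greedy (largest uncovered first) would take R5, R1, R2, R6, R7 — 5 routes — but 4 suffice.

4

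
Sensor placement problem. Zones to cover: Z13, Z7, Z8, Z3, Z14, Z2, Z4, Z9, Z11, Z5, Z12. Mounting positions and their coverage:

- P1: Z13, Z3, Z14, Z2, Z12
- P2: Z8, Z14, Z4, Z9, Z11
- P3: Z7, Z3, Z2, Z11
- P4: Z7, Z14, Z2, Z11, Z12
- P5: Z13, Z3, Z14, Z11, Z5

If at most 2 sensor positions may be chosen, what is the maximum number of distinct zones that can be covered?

Choosing P1, P2 covers {Z13, Z8, Z3, Z14, Z2, Z4, Z9, Z11, Z12} — 9 zones.
No choice of 2 sensor positions does better; here Z7, Z5 are left uncovered.

9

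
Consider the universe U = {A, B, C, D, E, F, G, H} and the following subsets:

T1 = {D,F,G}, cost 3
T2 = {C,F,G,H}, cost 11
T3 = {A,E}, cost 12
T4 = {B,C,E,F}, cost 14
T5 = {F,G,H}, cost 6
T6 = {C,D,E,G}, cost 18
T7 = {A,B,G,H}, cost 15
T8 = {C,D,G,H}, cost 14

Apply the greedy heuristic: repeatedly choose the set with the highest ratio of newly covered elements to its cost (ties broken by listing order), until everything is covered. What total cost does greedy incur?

35

Pick 1: T1 adds 3 new (D, F, G) at cost 3 (ratio 3/3).
Pick 2: T4 adds 3 new (B, C, E) at cost 14 (ratio 3/14).
Pick 3: T5 adds 1 new (H) at cost 6 (ratio 1/6).
Pick 4: T3 adds 1 new (A) at cost 12 (ratio 1/12).
Greedy total cost: 3 + 14 + 6 + 12 = 35. (The true optimum is 32, so greedy overshoots here.)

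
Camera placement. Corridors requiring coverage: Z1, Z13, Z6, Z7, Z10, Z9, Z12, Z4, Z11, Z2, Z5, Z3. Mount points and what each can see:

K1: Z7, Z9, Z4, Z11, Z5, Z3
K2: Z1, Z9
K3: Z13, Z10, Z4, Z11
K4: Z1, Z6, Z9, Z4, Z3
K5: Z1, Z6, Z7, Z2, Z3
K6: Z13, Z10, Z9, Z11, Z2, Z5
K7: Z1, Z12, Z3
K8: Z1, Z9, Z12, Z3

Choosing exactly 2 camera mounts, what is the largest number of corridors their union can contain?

Choosing K4, K6 covers {Z1, Z13, Z6, Z10, Z9, Z4, Z11, Z2, Z5, Z3} — 10 corridors.
No choice of 2 camera mounts does better; here Z7, Z12 are left uncovered.

10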